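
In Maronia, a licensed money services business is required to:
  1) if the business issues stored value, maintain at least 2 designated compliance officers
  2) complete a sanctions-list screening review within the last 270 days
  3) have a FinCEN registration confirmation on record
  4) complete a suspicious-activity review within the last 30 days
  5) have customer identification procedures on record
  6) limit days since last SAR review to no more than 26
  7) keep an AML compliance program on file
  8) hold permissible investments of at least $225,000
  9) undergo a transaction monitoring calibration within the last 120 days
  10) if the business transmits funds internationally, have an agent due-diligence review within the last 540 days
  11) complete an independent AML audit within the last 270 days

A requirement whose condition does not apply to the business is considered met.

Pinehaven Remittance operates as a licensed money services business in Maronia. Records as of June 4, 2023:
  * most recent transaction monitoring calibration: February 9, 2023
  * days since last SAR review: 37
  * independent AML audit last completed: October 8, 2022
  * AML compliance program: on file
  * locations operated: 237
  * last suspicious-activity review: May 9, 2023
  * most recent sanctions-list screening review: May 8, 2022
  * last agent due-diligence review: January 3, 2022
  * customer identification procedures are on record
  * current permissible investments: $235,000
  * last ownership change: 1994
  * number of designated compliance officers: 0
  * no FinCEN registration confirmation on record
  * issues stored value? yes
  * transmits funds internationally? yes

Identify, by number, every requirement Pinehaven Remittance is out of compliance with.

1. condition 'issues stored value' holds; designated compliance officers 0 < 2 → not met
2. sanctions-list screening review 392 days ago vs limit 270 → not met
3. FinCEN registration confirmation absent → not met
4. suspicious-activity review 26 days ago vs limit 30 → met
5. customer identification procedures present → met
6. days since last SAR review 37 > 26 → not met
7. AML compliance program present → met
8. permissible investments $235,000 ≥ $225,000 → met
9. transaction monitoring calibration 115 days ago vs limit 120 → met
10. condition 'transmits funds internationally' holds; agent due-diligence review 517 days ago vs limit 540 → met
11. independent AML audit 239 days ago vs limit 270 → met
Not met: 1, 2, 3, 6

1, 2, 3, 6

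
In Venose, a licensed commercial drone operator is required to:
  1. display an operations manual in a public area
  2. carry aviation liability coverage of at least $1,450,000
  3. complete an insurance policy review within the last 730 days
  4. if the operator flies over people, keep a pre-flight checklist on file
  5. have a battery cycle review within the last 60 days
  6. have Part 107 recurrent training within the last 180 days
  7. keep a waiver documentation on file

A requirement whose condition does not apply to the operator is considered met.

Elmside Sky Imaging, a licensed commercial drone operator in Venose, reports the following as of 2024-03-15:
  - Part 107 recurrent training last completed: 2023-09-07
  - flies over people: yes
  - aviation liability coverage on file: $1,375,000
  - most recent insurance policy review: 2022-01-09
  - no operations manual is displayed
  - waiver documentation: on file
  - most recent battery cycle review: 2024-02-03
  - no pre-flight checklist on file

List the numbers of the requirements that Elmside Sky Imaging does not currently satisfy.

1, 2, 3, 4, 6

1. operations manual absent → not met
2. aviation liability coverage $1,375,000 < $1,450,000 → not met
3. insurance policy review 796 days ago vs limit 730 → not met
4. condition 'flies over people' holds; pre-flight checklist absent → not met
5. battery cycle review 41 days ago vs limit 60 → met
6. Part 107 recurrent training 190 days ago vs limit 180 → not met
7. waiver documentation present → met
Not met: 1, 2, 3, 4, 6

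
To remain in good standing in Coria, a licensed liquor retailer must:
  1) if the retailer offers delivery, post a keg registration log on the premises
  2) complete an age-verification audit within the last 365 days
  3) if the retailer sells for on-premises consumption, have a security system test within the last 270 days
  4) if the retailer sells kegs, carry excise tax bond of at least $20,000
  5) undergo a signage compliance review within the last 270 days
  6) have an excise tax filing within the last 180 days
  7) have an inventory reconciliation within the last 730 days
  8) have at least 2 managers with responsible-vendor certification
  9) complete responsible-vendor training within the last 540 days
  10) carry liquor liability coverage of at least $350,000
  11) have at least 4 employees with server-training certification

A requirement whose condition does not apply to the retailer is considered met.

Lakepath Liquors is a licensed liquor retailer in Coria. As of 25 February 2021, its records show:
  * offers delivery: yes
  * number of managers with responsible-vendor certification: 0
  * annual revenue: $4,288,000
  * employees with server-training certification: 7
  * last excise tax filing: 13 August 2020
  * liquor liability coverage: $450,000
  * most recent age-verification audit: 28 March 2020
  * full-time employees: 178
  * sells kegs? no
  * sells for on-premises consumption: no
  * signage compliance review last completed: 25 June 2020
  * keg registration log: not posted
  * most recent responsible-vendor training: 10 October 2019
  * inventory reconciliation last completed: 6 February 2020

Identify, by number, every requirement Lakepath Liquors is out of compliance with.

1. condition 'offers delivery' holds; keg registration log absent → not met
2. age-verification audit 334 days ago vs limit 365 → met
3. condition 'sells for on-premises consumption' does not hold → requirement n/a → met
4. condition 'sells kegs' does not hold → requirement n/a → met
5. signage compliance review 245 days ago vs limit 270 → met
6. excise tax filing 196 days ago vs limit 180 → not met
7. inventory reconciliation 385 days ago vs limit 730 → met
8. managers with responsible-vendor certification 0 < 2 → not met
9. responsible-vendor training 504 days ago vs limit 540 → met
10. liquor liability coverage $450,000 ≥ $350,000 → met
11. employees with server-training certification 7 ≥ 4 → met
Not met: 1, 6, 8

1, 6, 8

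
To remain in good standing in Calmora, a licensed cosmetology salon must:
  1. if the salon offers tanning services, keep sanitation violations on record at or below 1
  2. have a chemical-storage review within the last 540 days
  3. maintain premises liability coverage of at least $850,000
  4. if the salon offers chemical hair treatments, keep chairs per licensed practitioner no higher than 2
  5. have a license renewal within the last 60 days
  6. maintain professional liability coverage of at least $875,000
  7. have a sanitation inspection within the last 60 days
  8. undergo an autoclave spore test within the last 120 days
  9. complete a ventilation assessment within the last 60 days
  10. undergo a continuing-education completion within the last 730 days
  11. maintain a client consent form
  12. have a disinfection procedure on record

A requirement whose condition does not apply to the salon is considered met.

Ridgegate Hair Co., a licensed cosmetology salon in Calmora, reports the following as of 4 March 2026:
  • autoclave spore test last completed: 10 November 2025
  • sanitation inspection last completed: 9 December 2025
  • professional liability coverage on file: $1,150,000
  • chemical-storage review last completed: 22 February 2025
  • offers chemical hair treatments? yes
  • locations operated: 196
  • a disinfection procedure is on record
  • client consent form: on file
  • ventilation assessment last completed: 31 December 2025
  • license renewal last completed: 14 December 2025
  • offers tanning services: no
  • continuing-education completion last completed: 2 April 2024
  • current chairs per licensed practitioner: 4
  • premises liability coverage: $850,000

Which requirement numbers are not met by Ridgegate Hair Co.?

4, 5, 7, 9

1. condition 'offers tanning services' does not hold → requirement n/a → met
2. chemical-storage review 375 days ago vs limit 540 → met
3. premises liability coverage $850,000 ≥ $850,000 → met
4. condition 'offers chemical hair treatments' holds; chairs per licensed practitioner 4 > 2 → not met
5. license renewal 80 days ago vs limit 60 → not met
6. professional liability coverage $1,150,000 ≥ $875,000 → met
7. sanitation inspection 85 days ago vs limit 60 → not met
8. autoclave spore test 114 days ago vs limit 120 → met
9. ventilation assessment 63 days ago vs limit 60 → not met
10. continuing-education completion 701 days ago vs limit 730 → met
11. client consent form present → met
12. disinfection procedure present → met
Not met: 4, 5, 7, 9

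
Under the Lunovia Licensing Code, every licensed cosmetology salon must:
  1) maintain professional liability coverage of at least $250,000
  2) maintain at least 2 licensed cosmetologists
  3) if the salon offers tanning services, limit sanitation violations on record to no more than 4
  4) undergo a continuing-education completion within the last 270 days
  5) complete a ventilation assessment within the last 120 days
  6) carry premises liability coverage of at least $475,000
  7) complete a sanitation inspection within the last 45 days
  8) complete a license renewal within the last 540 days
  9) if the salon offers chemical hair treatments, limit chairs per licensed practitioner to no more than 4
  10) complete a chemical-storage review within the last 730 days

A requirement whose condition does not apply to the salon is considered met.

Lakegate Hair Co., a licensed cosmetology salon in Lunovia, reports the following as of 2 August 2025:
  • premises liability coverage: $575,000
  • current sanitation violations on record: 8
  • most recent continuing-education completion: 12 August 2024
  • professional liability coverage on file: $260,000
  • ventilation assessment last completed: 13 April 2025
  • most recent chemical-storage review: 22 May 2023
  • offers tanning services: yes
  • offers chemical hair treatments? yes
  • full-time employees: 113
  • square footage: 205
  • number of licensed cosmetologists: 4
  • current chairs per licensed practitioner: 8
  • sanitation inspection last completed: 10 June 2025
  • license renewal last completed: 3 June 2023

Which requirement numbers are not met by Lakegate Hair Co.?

3, 4, 7, 8, 9, 10

1. professional liability coverage $260,000 ≥ $250,000 → met
2. licensed cosmetologists 4 ≥ 2 → met
3. condition 'offers tanning services' holds; sanitation violations on record 8 > 4 → not met
4. continuing-education completion 355 days ago vs limit 270 → not met
5. ventilation assessment 111 days ago vs limit 120 → met
6. premises liability coverage $575,000 ≥ $475,000 → met
7. sanitation inspection 53 days ago vs limit 45 → not met
8. license renewal 791 days ago vs limit 540 → not met
9. condition 'offers chemical hair treatments' holds; chairs per licensed practitioner 8 > 4 → not met
10. chemical-storage review 803 days ago vs limit 730 → not met
Not met: 3, 4, 7, 8, 9, 10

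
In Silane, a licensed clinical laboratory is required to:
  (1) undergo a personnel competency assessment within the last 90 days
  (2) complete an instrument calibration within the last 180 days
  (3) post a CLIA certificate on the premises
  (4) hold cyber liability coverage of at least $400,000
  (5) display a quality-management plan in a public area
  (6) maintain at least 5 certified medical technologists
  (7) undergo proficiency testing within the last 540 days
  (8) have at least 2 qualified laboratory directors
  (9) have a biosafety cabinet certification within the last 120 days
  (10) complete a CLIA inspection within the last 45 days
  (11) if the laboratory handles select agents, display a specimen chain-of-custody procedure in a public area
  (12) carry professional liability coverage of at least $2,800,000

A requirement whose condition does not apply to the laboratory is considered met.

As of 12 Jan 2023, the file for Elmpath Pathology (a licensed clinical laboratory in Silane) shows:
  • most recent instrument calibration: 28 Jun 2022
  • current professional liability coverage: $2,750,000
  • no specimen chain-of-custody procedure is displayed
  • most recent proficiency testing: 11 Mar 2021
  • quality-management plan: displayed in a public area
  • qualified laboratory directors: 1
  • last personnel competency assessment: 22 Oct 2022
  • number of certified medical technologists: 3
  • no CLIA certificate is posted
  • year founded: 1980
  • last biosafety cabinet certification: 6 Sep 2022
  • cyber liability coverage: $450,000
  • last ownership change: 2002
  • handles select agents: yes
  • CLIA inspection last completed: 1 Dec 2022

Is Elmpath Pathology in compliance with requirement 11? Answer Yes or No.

11. condition 'handles select agents' holds; specimen chain-of-custody procedure absent → not met

No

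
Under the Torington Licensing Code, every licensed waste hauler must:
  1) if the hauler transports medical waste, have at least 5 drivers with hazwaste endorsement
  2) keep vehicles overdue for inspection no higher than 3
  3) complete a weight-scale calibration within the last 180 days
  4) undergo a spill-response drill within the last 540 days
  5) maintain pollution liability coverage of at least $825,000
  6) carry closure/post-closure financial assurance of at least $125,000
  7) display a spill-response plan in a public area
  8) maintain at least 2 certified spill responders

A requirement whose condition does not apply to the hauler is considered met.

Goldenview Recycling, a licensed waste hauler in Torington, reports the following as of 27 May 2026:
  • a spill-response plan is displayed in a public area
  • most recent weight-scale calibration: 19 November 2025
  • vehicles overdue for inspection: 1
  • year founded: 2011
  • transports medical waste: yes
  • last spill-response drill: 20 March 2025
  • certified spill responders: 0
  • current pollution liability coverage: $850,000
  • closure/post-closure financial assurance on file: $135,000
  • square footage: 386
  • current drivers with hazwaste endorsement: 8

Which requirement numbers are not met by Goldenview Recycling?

1. condition 'transports medical waste' holds; drivers with hazwaste endorsement 8 ≥ 5 → met
2. vehicles overdue for inspection 1 ≤ 3 → met
3. weight-scale calibration 189 days ago vs limit 180 → not met
4. spill-response drill 433 days ago vs limit 540 → met
5. pollution liability coverage $850,000 ≥ $825,000 → met
6. closure/post-closure financial assurance $135,000 ≥ $125,000 → met
7. spill-response plan present → met
8. certified spill responders 0 < 2 → not met
Not met: 3, 8

3, 8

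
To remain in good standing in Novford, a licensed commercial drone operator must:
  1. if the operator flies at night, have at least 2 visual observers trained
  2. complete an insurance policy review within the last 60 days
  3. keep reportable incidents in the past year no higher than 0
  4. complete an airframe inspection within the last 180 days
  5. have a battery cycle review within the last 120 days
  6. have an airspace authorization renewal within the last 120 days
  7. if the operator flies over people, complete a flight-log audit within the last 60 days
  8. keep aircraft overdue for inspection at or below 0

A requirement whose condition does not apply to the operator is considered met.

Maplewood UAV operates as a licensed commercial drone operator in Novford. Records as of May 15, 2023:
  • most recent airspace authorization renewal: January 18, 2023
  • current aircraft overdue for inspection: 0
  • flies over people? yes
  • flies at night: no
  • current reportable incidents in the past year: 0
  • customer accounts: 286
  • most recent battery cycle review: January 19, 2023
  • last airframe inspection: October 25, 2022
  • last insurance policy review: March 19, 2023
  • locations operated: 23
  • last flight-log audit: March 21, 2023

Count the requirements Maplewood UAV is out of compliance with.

1. condition 'flies at night' does not hold → requirement n/a → met
2. insurance policy review 57 days ago vs limit 60 → met
3. reportable incidents in the past year 0 ≤ 0 → met
4. airframe inspection 202 days ago vs limit 180 → not met
5. battery cycle review 116 days ago vs limit 120 → met
6. airspace authorization renewal 117 days ago vs limit 120 → met
7. condition 'flies over people' holds; flight-log audit 55 days ago vs limit 60 → met
8. aircraft overdue for inspection 0 ≤ 0 → met
Not met: 1 of 8

1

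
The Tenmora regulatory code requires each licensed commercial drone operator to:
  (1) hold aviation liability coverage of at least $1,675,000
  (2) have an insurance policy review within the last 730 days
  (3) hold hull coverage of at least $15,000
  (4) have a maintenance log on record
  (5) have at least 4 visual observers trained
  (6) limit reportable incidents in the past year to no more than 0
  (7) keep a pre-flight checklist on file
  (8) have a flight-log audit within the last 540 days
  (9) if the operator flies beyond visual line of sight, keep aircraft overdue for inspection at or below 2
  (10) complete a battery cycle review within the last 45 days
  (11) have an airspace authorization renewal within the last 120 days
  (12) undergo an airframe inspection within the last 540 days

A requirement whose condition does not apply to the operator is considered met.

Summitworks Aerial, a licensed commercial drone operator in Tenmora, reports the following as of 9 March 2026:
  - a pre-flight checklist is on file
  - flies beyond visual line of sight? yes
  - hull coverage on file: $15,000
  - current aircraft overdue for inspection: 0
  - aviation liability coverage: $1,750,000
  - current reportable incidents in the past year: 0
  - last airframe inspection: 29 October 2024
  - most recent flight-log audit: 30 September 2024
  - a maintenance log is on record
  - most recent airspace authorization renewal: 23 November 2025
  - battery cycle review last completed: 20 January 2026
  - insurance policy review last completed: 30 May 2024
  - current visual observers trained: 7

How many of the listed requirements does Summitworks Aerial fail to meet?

1

1. aviation liability coverage $1,750,000 ≥ $1,675,000 → met
2. insurance policy review 648 days ago vs limit 730 → met
3. hull coverage $15,000 ≥ $15,000 → met
4. maintenance log present → met
5. visual observers trained 7 ≥ 4 → met
6. reportable incidents in the past year 0 ≤ 0 → met
7. pre-flight checklist present → met
8. flight-log audit 525 days ago vs limit 540 → met
9. condition 'flies beyond visual line of sight' holds; aircraft overdue for inspection 0 ≤ 2 → met
10. battery cycle review 48 days ago vs limit 45 → not met
11. airspace authorization renewal 106 days ago vs limit 120 → met
12. airframe inspection 496 days ago vs limit 540 → met
Not met: 1 of 12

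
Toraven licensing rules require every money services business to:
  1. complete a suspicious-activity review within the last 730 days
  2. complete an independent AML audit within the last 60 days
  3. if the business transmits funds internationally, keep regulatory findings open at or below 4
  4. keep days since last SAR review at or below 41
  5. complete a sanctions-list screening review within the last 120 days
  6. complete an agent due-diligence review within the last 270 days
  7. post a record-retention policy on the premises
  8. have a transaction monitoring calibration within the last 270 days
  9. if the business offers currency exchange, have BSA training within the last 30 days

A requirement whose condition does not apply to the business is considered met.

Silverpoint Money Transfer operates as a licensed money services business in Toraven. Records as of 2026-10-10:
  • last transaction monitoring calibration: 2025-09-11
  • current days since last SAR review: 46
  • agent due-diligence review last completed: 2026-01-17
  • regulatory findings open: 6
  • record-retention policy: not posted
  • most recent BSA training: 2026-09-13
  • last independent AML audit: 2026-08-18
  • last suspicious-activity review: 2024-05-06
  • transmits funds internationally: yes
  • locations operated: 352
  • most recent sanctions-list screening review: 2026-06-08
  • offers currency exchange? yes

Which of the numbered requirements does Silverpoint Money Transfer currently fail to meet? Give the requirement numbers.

1. suspicious-activity review 887 days ago vs limit 730 → not met
2. independent AML audit 53 days ago vs limit 60 → met
3. condition 'transmits funds internationally' holds; regulatory findings open 6 > 4 → not met
4. days since last SAR review 46 > 41 → not met
5. sanctions-list screening review 124 days ago vs limit 120 → not met
6. agent due-diligence review 266 days ago vs limit 270 → met
7. record-retention policy absent → not met
8. transaction monitoring calibration 394 days ago vs limit 270 → not met
9. condition 'offers currency exchange' holds; BSA training 27 days ago vs limit 30 → met
Not met: 1, 3, 4, 5, 7, 8

1, 3, 4, 5, 7, 8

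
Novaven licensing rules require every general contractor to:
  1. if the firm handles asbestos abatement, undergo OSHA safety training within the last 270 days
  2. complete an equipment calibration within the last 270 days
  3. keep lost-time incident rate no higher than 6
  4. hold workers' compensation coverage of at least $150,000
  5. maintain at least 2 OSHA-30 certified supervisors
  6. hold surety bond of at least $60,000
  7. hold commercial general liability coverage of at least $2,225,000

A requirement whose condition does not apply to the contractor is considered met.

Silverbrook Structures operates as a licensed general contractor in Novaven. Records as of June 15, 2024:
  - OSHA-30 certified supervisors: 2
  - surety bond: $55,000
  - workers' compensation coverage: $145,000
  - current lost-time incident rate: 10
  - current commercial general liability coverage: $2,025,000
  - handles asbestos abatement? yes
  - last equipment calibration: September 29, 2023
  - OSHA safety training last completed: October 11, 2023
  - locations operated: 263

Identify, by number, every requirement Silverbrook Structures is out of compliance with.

1. condition 'handles asbestos abatement' holds; OSHA safety training 248 days ago vs limit 270 → met
2. equipment calibration 260 days ago vs limit 270 → met
3. lost-time incident rate 10 > 6 → not met
4. workers' compensation coverage $145,000 < $150,000 → not met
5. OSHA-30 certified supervisors 2 ≥ 2 → met
6. surety bond $55,000 < $60,000 → not met
7. commercial general liability coverage $2,025,000 < $2,225,000 → not met
Not met: 3, 4, 6, 7

3, 4, 6, 7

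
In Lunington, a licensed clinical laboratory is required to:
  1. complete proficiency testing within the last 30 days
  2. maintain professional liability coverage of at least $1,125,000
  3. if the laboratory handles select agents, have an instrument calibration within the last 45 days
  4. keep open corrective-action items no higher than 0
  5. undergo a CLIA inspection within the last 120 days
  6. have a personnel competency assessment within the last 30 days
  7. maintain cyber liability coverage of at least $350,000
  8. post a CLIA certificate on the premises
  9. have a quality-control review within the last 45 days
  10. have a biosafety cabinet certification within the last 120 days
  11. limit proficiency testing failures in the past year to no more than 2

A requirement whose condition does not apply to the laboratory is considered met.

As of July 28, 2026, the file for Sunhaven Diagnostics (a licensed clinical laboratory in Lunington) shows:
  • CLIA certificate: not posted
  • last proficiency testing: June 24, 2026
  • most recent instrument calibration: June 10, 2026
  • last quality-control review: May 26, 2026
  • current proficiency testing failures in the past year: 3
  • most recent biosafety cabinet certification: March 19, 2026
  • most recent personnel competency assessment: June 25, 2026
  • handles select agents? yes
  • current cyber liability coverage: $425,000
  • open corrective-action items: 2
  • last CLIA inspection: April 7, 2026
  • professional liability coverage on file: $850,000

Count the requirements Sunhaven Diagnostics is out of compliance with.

1. proficiency testing 34 days ago vs limit 30 → not met
2. professional liability coverage $850,000 < $1,125,000 → not met
3. condition 'handles select agents' holds; instrument calibration 48 days ago vs limit 45 → not met
4. open corrective-action items 2 > 0 → not met
5. CLIA inspection 112 days ago vs limit 120 → met
6. personnel competency assessment 33 days ago vs limit 30 → not met
7. cyber liability coverage $425,000 ≥ $350,000 → met
8. CLIA certificate absent → not met
9. quality-control review 63 days ago vs limit 45 → not met
10. biosafety cabinet certification 131 days ago vs limit 120 → not met
11. proficiency testing failures in the past year 3 > 2 → not met
Not met: 9 of 11

9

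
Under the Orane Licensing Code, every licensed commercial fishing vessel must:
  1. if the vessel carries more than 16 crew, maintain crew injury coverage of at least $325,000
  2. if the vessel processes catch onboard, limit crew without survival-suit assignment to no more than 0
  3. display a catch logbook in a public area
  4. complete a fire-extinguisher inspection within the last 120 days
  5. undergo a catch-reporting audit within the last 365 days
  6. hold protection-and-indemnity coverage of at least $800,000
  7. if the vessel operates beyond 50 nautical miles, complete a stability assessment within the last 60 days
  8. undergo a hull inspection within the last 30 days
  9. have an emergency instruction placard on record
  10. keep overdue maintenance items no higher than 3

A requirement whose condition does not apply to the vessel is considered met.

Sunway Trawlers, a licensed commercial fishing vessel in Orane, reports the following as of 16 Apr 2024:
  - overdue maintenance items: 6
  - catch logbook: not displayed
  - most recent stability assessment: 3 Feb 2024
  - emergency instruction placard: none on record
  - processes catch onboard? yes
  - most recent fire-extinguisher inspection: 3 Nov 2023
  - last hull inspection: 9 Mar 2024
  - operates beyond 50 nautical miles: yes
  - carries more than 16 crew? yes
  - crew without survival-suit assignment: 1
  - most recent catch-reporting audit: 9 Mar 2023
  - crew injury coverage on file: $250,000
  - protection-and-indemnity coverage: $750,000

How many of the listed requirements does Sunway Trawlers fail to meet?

1. condition 'carries more than 16 crew' holds; crew injury coverage $250,000 < $325,000 → not met
2. condition 'processes catch onboard' holds; crew without survival-suit assignment 1 > 0 → not met
3. catch logbook absent → not met
4. fire-extinguisher inspection 165 days ago vs limit 120 → not met
5. catch-reporting audit 404 days ago vs limit 365 → not met
6. protection-and-indemnity coverage $750,000 < $800,000 → not met
7. condition 'operates beyond 50 nautical miles' holds; stability assessment 73 days ago vs limit 60 → not met
8. hull inspection 38 days ago vs limit 30 → not met
9. emergency instruction placard absent → not met
10. overdue maintenance items 6 > 3 → not met
Not met: 10 of 10

10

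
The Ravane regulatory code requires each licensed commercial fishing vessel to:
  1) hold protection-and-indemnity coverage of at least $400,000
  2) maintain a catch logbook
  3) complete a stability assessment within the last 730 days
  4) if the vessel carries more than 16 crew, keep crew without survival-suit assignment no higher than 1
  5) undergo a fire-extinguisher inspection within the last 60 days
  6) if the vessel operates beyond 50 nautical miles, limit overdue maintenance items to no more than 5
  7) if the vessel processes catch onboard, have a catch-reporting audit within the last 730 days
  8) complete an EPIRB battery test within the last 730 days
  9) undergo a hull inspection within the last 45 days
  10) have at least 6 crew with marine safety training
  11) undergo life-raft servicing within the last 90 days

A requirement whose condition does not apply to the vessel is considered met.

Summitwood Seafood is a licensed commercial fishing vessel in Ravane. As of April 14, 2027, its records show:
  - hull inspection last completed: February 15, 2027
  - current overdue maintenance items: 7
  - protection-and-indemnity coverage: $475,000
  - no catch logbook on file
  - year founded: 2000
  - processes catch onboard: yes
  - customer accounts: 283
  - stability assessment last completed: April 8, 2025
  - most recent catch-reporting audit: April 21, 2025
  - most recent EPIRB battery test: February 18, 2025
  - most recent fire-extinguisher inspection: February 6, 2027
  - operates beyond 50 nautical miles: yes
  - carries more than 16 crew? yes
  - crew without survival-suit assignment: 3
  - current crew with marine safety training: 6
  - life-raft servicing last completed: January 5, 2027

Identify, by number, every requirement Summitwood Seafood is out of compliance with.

1. protection-and-indemnity coverage $475,000 ≥ $400,000 → met
2. catch logbook absent → not met
3. stability assessment 736 days ago vs limit 730 → not met
4. condition 'carries more than 16 crew' holds; crew without survival-suit assignment 3 > 1 → not met
5. fire-extinguisher inspection 67 days ago vs limit 60 → not met
6. condition 'operates beyond 50 nautical miles' holds; overdue maintenance items 7 > 5 → not met
7. condition 'processes catch onboard' holds; catch-reporting audit 723 days ago vs limit 730 → met
8. EPIRB battery test 785 days ago vs limit 730 → not met
9. hull inspection 58 days ago vs limit 45 → not met
10. crew with marine safety training 6 ≥ 6 → met
11. life-raft servicing 99 days ago vs limit 90 → not met
Not met: 2, 3, 4, 5, 6, 8, 9, 11

2, 3, 4, 5, 6, 8, 9, 11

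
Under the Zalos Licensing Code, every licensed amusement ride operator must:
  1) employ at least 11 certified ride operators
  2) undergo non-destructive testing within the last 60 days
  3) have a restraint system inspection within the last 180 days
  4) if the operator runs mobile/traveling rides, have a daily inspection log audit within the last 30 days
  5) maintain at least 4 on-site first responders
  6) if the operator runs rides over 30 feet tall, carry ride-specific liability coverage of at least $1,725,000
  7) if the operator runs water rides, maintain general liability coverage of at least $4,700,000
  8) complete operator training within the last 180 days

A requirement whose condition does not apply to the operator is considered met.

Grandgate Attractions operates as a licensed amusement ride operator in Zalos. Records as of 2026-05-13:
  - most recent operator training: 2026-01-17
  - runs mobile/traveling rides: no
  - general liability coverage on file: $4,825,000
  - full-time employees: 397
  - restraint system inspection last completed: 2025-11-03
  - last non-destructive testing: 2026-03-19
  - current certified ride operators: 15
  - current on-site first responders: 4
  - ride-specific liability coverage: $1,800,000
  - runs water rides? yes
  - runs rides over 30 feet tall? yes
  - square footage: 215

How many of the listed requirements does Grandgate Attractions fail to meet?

1

1. certified ride operators 15 ≥ 11 → met
2. non-destructive testing 55 days ago vs limit 60 → met
3. restraint system inspection 191 days ago vs limit 180 → not met
4. condition 'runs mobile/traveling rides' does not hold → requirement n/a → met
5. on-site first responders 4 ≥ 4 → met
6. condition 'runs rides over 30 feet tall' holds; ride-specific liability coverage $1,800,000 ≥ $1,725,000 → met
7. condition 'runs water rides' holds; general liability coverage $4,825,000 ≥ $4,700,000 → met
8. operator training 116 days ago vs limit 180 → met
Not met: 1 of 8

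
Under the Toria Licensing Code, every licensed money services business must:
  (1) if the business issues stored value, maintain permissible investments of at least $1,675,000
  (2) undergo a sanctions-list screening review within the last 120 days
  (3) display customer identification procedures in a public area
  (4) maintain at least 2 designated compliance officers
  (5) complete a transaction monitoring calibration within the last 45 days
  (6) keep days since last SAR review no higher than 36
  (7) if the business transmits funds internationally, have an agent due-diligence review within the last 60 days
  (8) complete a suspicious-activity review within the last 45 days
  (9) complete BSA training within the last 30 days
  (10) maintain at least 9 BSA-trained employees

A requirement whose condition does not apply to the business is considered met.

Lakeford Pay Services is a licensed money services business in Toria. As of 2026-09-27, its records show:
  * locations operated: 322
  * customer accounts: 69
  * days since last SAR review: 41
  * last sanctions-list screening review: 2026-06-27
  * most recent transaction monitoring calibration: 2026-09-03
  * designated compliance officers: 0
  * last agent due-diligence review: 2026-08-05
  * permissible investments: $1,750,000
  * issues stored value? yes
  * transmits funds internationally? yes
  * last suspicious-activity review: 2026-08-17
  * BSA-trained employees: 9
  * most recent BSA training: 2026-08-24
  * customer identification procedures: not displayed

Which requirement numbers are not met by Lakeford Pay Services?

1. condition 'issues stored value' holds; permissible investments $1,750,000 ≥ $1,675,000 → met
2. sanctions-list screening review 92 days ago vs limit 120 → met
3. customer identification procedures absent → not met
4. designated compliance officers 0 < 2 → not met
5. transaction monitoring calibration 24 days ago vs limit 45 → met
6. days since last SAR review 41 > 36 → not met
7. condition 'transmits funds internationally' holds; agent due-diligence review 53 days ago vs limit 60 → met
8. suspicious-activity review 41 days ago vs limit 45 → met
9. BSA training 34 days ago vs limit 30 → not met
10. BSA-trained employees 9 ≥ 9 → met
Not met: 3, 4, 6, 9

3, 4, 6, 9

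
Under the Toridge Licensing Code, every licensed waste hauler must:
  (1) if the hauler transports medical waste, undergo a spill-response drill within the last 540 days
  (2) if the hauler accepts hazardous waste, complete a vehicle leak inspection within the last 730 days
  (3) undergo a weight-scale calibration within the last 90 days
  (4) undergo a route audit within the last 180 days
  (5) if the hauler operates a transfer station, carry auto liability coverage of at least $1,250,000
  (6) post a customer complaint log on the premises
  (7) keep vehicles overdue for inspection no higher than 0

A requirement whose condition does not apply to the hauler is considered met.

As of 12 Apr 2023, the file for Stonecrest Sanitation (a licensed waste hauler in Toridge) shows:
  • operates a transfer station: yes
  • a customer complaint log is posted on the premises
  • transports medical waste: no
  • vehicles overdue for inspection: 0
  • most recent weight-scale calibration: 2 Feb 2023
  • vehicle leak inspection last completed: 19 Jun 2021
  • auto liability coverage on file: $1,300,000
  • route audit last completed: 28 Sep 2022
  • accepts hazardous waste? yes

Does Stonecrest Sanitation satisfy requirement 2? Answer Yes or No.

2. condition 'accepts hazardous waste' holds; vehicle leak inspection 662 days ago vs limit 730 → met

Yes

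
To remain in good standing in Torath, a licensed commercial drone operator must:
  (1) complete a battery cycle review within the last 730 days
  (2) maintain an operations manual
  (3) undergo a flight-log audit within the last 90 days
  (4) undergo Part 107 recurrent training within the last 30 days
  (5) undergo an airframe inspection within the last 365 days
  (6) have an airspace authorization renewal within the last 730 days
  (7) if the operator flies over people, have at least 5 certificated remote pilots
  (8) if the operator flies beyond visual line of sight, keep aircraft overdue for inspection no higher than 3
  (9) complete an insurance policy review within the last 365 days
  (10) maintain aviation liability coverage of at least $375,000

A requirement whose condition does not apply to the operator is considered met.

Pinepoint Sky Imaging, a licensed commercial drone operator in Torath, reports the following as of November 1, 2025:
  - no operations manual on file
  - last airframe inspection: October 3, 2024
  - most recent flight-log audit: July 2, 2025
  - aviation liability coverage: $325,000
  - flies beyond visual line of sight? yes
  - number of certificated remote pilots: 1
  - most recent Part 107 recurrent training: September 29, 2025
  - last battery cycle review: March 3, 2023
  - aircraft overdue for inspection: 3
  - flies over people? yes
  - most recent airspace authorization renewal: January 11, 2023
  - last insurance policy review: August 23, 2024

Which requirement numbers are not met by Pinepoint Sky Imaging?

1, 2, 3, 4, 5, 6, 7, 9, 10

1. battery cycle review 974 days ago vs limit 730 → not met
2. operations manual absent → not met
3. flight-log audit 122 days ago vs limit 90 → not met
4. Part 107 recurrent training 33 days ago vs limit 30 → not met
5. airframe inspection 394 days ago vs limit 365 → not met
6. airspace authorization renewal 1025 days ago vs limit 730 → not met
7. condition 'flies over people' holds; certificated remote pilots 1 < 5 → not met
8. condition 'flies beyond visual line of sight' holds; aircraft overdue for inspection 3 ≤ 3 → met
9. insurance policy review 435 days ago vs limit 365 → not met
10. aviation liability coverage $325,000 < $375,000 → not met
Not met: 1, 2, 3, 4, 5, 6, 7, 9, 10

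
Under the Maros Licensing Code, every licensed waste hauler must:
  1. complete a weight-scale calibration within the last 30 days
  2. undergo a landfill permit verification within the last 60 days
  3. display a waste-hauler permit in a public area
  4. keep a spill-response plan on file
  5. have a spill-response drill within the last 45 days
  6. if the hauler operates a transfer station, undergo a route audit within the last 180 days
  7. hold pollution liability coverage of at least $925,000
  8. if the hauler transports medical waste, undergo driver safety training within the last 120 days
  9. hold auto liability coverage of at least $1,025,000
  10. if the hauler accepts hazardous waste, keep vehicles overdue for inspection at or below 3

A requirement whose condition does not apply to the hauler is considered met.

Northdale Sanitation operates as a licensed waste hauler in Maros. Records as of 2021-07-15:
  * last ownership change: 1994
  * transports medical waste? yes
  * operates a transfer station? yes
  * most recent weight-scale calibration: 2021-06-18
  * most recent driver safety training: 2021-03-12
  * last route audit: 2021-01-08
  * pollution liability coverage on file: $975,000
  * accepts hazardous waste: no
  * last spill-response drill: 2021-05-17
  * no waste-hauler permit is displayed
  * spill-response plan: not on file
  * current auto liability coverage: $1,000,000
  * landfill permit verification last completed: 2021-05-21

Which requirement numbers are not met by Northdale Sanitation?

3, 4, 5, 6, 8, 9

1. weight-scale calibration 27 days ago vs limit 30 → met
2. landfill permit verification 55 days ago vs limit 60 → met
3. waste-hauler permit absent → not met
4. spill-response plan absent → not met
5. spill-response drill 59 days ago vs limit 45 → not met
6. condition 'operates a transfer station' holds; route audit 188 days ago vs limit 180 → not met
7. pollution liability coverage $975,000 ≥ $925,000 → met
8. condition 'transports medical waste' holds; driver safety training 125 days ago vs limit 120 → not met
9. auto liability coverage $1,000,000 < $1,025,000 → not met
10. condition 'accepts hazardous waste' does not hold → requirement n/a → met
Not met: 3, 4, 5, 6, 8, 9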